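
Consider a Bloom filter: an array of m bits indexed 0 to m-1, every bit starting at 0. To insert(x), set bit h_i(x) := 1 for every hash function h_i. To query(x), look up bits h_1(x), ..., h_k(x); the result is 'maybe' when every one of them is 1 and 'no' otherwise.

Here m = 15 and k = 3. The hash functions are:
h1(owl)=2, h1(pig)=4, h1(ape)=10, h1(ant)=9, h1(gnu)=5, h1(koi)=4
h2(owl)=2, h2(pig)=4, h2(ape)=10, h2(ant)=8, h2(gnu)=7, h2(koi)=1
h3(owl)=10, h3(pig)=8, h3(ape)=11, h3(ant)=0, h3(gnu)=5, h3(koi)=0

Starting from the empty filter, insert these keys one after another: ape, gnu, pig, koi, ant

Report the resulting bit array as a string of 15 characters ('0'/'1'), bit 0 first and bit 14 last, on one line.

Start: bits=000000000000000
After insert 'ape': sets bits 10 11 -> bits=000000000011000
After insert 'gnu': sets bits 5 7 -> bits=000001010011000
After insert 'pig': sets bits 4 8 -> bits=000011011011000
After insert 'koi': sets bits 0 1 4 -> bits=110011011011000
After insert 'ant': sets bits 0 8 9 -> bits=110011011111000

Answer: 110011011111000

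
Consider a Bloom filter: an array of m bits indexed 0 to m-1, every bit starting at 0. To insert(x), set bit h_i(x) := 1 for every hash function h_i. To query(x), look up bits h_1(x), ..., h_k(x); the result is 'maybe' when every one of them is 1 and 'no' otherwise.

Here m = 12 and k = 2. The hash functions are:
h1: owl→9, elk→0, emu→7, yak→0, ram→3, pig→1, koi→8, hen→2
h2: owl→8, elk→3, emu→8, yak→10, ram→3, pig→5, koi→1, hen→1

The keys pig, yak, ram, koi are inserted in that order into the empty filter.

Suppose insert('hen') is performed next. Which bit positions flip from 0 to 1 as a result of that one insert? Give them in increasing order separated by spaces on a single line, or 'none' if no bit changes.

Answer: 2

Derivation:
Start: bits=000000000000
After insert 'pig': sets bits 1 5 -> bits=010001000000
After insert 'yak': sets bits 0 10 -> bits=110001000010
After insert 'ram': sets bits 3 -> bits=110101000010
After insert 'koi': sets bits 1 8 -> bits=110101001010
insert 'hen' would touch bits 1 2; currently bit1=1, bit2=0
Bits that are 0 among those (would change 0->1): 2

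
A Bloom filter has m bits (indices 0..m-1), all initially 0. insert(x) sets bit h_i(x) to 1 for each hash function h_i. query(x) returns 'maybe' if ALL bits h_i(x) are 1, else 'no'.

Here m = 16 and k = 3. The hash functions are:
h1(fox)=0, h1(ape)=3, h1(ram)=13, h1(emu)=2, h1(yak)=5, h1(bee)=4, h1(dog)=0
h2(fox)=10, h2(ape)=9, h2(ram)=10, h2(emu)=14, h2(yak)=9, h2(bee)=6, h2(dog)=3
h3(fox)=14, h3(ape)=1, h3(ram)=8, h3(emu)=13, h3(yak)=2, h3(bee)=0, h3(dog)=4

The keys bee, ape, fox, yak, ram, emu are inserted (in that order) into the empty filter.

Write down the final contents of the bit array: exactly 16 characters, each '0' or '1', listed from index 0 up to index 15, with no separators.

Answer: 1111111011100110

Derivation:
Start: bits=0000000000000000
After insert 'bee': sets bits 0 4 6 -> bits=1000101000000000
After insert 'ape': sets bits 1 3 9 -> bits=1101101001000000
After insert 'fox': sets bits 0 10 14 -> bits=1101101001100010
After insert 'yak': sets bits 2 5 9 -> bits=1111111001100010
After insert 'ram': sets bits 8 10 13 -> bits=1111111011100110
After insert 'emu': sets bits 2 13 14 -> bits=1111111011100110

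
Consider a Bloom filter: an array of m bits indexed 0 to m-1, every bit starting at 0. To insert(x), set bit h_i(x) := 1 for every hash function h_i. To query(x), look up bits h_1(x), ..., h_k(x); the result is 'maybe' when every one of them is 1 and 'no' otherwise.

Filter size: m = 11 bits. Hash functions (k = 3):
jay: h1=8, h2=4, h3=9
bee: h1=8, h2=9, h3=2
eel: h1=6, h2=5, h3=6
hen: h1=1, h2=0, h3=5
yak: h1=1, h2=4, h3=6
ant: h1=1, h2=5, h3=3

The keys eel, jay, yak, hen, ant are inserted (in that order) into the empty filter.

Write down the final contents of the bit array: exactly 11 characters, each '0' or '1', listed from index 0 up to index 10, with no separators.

Start: bits=00000000000
After insert 'eel': sets bits 5 6 -> bits=00000110000
After insert 'jay': sets bits 4 8 9 -> bits=00001110110
After insert 'yak': sets bits 1 4 6 -> bits=01001110110
After insert 'hen': sets bits 0 1 5 -> bits=11001110110
After insert 'ant': sets bits 1 3 5 -> bits=11011110110

Answer: 11011110110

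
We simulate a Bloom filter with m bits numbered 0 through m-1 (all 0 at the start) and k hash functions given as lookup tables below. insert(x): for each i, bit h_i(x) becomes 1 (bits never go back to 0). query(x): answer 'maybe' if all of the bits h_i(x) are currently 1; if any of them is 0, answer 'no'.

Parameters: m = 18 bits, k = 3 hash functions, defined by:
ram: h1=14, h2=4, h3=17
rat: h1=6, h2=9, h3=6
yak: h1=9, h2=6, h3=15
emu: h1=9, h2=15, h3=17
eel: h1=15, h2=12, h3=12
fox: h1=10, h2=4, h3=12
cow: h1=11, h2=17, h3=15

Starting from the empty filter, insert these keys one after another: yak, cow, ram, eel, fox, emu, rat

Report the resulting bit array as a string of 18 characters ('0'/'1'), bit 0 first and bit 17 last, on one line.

Answer: 000010100111101101

Derivation:
Start: bits=000000000000000000
After insert 'yak': sets bits 6 9 15 -> bits=000000100100000100
After insert 'cow': sets bits 11 15 17 -> bits=000000100101000101
After insert 'ram': sets bits 4 14 17 -> bits=000010100101001101
After insert 'eel': sets bits 12 15 -> bits=000010100101101101
After insert 'fox': sets bits 4 10 12 -> bits=000010100111101101
After insert 'emu': sets bits 9 15 17 -> bits=000010100111101101
After insert 'rat': sets bits 6 9 -> bits=000010100111101101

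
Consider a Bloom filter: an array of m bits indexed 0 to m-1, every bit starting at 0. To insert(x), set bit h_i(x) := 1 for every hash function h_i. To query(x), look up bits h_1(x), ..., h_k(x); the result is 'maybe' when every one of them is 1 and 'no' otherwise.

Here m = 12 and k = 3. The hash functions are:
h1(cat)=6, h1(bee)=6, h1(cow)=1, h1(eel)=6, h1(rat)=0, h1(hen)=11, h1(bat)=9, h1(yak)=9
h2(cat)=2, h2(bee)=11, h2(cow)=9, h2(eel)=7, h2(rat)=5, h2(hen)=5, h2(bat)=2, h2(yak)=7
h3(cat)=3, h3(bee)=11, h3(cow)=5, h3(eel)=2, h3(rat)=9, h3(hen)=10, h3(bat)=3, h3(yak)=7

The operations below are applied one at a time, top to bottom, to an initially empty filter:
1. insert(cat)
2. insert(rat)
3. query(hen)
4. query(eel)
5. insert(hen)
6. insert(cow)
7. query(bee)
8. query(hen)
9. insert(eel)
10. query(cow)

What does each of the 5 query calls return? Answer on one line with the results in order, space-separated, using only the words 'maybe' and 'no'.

Start: bits=000000000000
Op 1: insert cat -> sets bits 2 3 6 -> bits=001100100000
Op 2: insert rat -> sets bits 0 5 9 -> bits=101101100100
Op 3: query hen -> checks bit5=1, bit10=0, bit11=0 (has a 0) -> no
Op 4: query eel -> checks bit2=1, bit6=1, bit7=0 (has a 0) -> no
Op 5: insert hen -> sets bits 5 10 11 -> bits=101101100111
Op 6: insert cow -> sets bits 1 5 9 -> bits=111101100111
Op 7: query bee -> checks bit6=1, bit11=1 (all 1) -> maybe
Op 8: query hen -> checks bit5=1, bit10=1, bit11=1 (all 1) -> maybe
Op 9: insert eel -> sets bits 2 6 7 -> bits=111101110111
Op 10: query cow -> checks bit1=1, bit5=1, bit9=1 (all 1) -> maybe
Query results in order: no no maybe maybe maybe

Answer: no no maybe maybe maybe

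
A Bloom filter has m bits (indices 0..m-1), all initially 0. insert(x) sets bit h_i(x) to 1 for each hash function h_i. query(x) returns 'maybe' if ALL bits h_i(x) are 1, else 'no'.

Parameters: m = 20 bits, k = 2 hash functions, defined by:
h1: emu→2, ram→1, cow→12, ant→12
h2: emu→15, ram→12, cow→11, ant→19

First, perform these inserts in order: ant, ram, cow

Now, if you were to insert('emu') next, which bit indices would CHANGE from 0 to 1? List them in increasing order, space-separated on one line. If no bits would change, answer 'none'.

Start: bits=00000000000000000000
After insert 'ant': sets bits 12 19 -> bits=00000000000010000001
After insert 'ram': sets bits 1 12 -> bits=01000000000010000001
After insert 'cow': sets bits 11 12 -> bits=01000000000110000001
insert 'emu' would touch bits 2 15; currently bit2=0, bit15=0
Bits that are 0 among those (would change 0->1): 2 15

Answer: 2 15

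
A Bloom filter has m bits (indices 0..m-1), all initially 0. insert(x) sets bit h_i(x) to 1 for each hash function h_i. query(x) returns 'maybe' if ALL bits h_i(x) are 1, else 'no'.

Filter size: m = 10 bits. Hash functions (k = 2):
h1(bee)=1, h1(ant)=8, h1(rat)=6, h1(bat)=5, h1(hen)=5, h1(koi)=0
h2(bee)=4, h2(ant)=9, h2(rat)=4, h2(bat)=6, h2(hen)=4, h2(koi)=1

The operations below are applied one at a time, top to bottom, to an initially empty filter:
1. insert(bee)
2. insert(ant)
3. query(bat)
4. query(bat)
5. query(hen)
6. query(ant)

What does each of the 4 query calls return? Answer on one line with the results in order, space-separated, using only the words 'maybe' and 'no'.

Answer: no no no maybe

Derivation:
Start: bits=0000000000
Op 1: insert bee -> sets bits 1 4 -> bits=0100100000
Op 2: insert ant -> sets bits 8 9 -> bits=0100100011
Op 3: query bat -> checks bit5=0, bit6=0 (has a 0) -> no
Op 4: query bat -> checks bit5=0, bit6=0 (has a 0) -> no
Op 5: query hen -> checks bit4=1, bit5=0 (has a 0) -> no
Op 6: query ant -> checks bit8=1, bit9=1 (all 1) -> maybe
Query results in order: no no no maybe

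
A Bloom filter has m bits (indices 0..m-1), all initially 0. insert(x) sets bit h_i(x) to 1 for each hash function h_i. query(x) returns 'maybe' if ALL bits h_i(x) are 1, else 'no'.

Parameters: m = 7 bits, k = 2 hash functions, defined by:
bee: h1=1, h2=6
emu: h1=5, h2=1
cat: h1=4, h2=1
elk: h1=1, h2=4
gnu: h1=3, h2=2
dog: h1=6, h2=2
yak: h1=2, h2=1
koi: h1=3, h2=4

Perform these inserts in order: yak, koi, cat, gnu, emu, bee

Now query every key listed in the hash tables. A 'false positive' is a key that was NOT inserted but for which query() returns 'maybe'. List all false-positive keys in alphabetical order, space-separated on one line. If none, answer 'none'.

Start: bits=0000000
After insert 'yak': sets bits 1 2 -> bits=0110000
After insert 'koi': sets bits 3 4 -> bits=0111100
After insert 'cat': sets bits 1 4 -> bits=0111100
After insert 'gnu': sets bits 2 3 -> bits=0111100
After insert 'emu': sets bits 1 5 -> bits=0111110
After insert 'bee': sets bits 1 6 -> bits=0111111
Not inserted: dog elk — query each against bits=0111111:
query dog: checks bit2=1, bit6=1 (all 1) -> maybe => FALSE POSITIVE
query elk: checks bit1=1, bit4=1 (all 1) -> maybe => FALSE POSITIVE
False positives (alphabetical): dog elk

Answer: dog elk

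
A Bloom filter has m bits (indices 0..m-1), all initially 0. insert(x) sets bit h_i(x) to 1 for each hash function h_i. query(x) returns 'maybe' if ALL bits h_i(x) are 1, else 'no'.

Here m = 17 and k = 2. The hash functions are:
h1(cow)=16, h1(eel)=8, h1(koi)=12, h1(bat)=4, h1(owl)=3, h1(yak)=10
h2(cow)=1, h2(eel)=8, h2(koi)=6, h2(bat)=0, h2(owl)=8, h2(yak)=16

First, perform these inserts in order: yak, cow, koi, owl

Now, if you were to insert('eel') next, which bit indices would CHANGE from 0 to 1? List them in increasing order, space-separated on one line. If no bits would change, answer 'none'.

Start: bits=00000000000000000
After insert 'yak': sets bits 10 16 -> bits=00000000001000001
After insert 'cow': sets bits 1 16 -> bits=01000000001000001
After insert 'koi': sets bits 6 12 -> bits=01000010001010001
After insert 'owl': sets bits 3 8 -> bits=01010010101010001
insert 'eel' would touch bits 8; currently bit8=1
Bits that are 0 among those (would change 0->1): none

Answer: none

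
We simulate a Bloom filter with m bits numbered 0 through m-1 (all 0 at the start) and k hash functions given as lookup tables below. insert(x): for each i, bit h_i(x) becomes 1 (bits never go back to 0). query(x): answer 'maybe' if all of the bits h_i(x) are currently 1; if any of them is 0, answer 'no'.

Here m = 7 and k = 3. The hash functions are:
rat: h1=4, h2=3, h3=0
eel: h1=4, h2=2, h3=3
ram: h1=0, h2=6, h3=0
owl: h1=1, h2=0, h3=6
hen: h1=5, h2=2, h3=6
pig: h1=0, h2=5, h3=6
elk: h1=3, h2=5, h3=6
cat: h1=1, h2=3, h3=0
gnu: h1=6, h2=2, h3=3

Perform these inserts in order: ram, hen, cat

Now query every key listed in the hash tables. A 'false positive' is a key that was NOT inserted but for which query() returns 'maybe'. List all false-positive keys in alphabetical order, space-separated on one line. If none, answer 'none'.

Answer: elk gnu owl pig

Derivation:
Start: bits=0000000
After insert 'ram': sets bits 0 6 -> bits=1000001
After insert 'hen': sets bits 2 5 6 -> bits=1010011
After insert 'cat': sets bits 0 1 3 -> bits=1111011
Not inserted: eel elk gnu owl pig rat — query each against bits=1111011:
query eel: checks bit2=1, bit3=1, bit4=0 (has a 0) -> no => not a false positive
query elk: checks bit3=1, bit5=1, bit6=1 (all 1) -> maybe => FALSE POSITIVE
query gnu: checks bit2=1, bit3=1, bit6=1 (all 1) -> maybe => FALSE POSITIVE
query owl: checks bit0=1, bit1=1, bit6=1 (all 1) -> maybe => FALSE POSITIVE
query pig: checks bit0=1, bit5=1, bit6=1 (all 1) -> maybe => FALSE POSITIVE
query rat: checks bit0=1, bit3=1, bit4=0 (has a 0) -> no => not a false positive
False positives (alphabetical): elk gnu owl pig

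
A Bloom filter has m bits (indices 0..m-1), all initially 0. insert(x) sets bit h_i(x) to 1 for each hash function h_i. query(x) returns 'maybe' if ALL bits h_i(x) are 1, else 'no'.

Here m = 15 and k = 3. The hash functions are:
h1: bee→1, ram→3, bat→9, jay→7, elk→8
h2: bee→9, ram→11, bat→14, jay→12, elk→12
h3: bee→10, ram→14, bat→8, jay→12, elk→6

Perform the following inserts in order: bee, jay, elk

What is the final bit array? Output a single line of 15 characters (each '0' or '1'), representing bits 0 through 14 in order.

Answer: 010000111110100

Derivation:
Start: bits=000000000000000
After insert 'bee': sets bits 1 9 10 -> bits=010000000110000
After insert 'jay': sets bits 7 12 -> bits=010000010110100
After insert 'elk': sets bits 6 8 12 -> bits=010000111110100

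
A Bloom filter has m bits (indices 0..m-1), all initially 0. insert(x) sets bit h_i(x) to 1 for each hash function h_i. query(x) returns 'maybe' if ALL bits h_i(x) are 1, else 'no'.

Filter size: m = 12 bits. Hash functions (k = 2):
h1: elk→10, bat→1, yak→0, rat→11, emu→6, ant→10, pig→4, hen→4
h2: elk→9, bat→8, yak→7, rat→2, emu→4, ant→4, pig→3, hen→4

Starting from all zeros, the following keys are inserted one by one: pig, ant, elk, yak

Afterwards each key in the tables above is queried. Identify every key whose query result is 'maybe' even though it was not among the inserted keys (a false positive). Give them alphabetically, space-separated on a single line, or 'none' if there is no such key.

Start: bits=000000000000
After insert 'pig': sets bits 3 4 -> bits=000110000000
After insert 'ant': sets bits 4 10 -> bits=000110000010
After insert 'elk': sets bits 9 10 -> bits=000110000110
After insert 'yak': sets bits 0 7 -> bits=100110010110
Not inserted: bat emu hen rat — query each against bits=100110010110:
query bat: checks bit1=0, bit8=0 (has a 0) -> no => not a false positive
query emu: checks bit4=1, bit6=0 (has a 0) -> no => not a false positive
query hen: checks bit4=1 (all 1) -> maybe => FALSE POSITIVE
query rat: checks bit2=0, bit11=0 (has a 0) -> no => not a false positive
False positives (alphabetical): hen

Answer: hen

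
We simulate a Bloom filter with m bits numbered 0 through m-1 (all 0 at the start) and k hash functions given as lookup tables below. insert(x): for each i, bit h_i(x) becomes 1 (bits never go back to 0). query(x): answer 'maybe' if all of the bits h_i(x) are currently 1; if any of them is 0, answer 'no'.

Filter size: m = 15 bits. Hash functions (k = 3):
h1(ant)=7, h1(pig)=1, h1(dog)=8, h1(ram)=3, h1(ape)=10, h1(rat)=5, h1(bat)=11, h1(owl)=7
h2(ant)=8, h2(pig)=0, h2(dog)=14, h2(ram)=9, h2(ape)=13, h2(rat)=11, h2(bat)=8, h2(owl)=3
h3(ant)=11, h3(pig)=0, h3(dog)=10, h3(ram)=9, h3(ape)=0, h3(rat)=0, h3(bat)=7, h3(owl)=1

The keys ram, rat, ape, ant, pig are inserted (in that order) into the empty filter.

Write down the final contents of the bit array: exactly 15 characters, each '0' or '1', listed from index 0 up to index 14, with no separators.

Answer: 110101011111010

Derivation:
Start: bits=000000000000000
After insert 'ram': sets bits 3 9 -> bits=000100000100000
After insert 'rat': sets bits 0 5 11 -> bits=100101000101000
After insert 'ape': sets bits 0 10 13 -> bits=100101000111010
After insert 'ant': sets bits 7 8 11 -> bits=100101011111010
After insert 'pig': sets bits 0 1 -> bits=110101011111010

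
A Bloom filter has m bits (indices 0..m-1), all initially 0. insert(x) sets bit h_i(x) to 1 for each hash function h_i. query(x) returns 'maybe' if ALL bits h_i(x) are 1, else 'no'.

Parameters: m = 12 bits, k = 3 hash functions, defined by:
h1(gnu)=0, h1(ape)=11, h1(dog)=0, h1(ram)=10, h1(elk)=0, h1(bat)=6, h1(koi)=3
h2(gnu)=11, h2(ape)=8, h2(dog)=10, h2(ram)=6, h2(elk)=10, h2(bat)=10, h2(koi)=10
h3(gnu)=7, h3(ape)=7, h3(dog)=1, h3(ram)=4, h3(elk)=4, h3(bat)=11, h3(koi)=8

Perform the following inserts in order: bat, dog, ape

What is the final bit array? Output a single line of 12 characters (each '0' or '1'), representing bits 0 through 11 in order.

Answer: 110000111011

Derivation:
Start: bits=000000000000
After insert 'bat': sets bits 6 10 11 -> bits=000000100011
After insert 'dog': sets bits 0 1 10 -> bits=110000100011
After insert 'ape': sets bits 7 8 11 -> bits=110000111011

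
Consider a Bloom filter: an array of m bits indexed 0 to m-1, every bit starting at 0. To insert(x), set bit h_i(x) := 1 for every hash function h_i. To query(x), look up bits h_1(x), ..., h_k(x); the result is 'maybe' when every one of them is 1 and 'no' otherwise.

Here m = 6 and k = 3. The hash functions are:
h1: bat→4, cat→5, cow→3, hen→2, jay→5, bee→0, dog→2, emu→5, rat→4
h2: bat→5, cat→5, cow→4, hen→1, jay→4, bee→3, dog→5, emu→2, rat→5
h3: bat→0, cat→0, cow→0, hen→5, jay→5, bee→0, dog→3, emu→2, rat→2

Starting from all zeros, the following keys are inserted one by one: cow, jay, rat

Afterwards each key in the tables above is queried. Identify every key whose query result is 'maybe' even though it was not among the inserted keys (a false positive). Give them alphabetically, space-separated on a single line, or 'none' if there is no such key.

Start: bits=000000
After insert 'cow': sets bits 0 3 4 -> bits=100110
After insert 'jay': sets bits 4 5 -> bits=100111
After insert 'rat': sets bits 2 4 5 -> bits=101111
Not inserted: bat bee cat dog emu hen — query each against bits=101111:
query bat: checks bit0=1, bit4=1, bit5=1 (all 1) -> maybe => FALSE POSITIVE
query bee: checks bit0=1, bit3=1 (all 1) -> maybe => FALSE POSITIVE
query cat: checks bit0=1, bit5=1 (all 1) -> maybe => FALSE POSITIVE
query dog: checks bit2=1, bit3=1, bit5=1 (all 1) -> maybe => FALSE POSITIVE
query emu: checks bit2=1, bit5=1 (all 1) -> maybe => FALSE POSITIVE
query hen: checks bit1=0, bit2=1, bit5=1 (has a 0) -> no => not a false positive
False positives (alphabetical): bat bee cat dog emu

Answer: bat bee cat dog emu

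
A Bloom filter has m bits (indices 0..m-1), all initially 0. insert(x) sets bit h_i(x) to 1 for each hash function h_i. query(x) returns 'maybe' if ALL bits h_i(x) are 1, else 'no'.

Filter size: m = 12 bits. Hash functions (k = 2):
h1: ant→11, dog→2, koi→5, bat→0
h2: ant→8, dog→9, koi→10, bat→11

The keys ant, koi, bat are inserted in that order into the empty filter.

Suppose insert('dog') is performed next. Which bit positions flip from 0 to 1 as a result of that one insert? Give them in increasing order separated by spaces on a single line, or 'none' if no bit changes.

Start: bits=000000000000
After insert 'ant': sets bits 8 11 -> bits=000000001001
After insert 'koi': sets bits 5 10 -> bits=000001001011
After insert 'bat': sets bits 0 11 -> bits=100001001011
insert 'dog' would touch bits 2 9; currently bit2=0, bit9=0
Bits that are 0 among those (would change 0->1): 2 9

Answer: 2 9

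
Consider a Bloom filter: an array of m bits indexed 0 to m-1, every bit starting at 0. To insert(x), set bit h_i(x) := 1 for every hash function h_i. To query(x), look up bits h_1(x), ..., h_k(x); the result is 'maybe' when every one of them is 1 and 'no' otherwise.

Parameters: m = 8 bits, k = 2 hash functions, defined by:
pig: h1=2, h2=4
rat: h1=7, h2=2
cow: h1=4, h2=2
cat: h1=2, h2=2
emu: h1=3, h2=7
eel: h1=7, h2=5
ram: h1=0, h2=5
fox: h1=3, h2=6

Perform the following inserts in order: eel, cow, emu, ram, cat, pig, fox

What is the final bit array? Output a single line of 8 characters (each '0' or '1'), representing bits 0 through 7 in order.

Start: bits=00000000
After insert 'eel': sets bits 5 7 -> bits=00000101
After insert 'cow': sets bits 2 4 -> bits=00101101
After insert 'emu': sets bits 3 7 -> bits=00111101
After insert 'ram': sets bits 0 5 -> bits=10111101
After insert 'cat': sets bits 2 -> bits=10111101
After insert 'pig': sets bits 2 4 -> bits=10111101
After insert 'fox': sets bits 3 6 -> bits=10111111

Answer: 10111111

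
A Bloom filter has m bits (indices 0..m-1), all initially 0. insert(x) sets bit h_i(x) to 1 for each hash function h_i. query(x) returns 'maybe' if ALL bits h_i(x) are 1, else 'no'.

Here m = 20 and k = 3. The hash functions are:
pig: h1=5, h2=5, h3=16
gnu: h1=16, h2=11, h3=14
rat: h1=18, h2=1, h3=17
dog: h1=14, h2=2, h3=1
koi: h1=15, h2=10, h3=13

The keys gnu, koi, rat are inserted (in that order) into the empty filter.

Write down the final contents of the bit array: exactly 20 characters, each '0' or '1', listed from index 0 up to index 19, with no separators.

Answer: 01000000001101111110

Derivation:
Start: bits=00000000000000000000
After insert 'gnu': sets bits 11 14 16 -> bits=00000000000100101000
After insert 'koi': sets bits 10 13 15 -> bits=00000000001101111000
After insert 'rat': sets bits 1 17 18 -> bits=01000000001101111110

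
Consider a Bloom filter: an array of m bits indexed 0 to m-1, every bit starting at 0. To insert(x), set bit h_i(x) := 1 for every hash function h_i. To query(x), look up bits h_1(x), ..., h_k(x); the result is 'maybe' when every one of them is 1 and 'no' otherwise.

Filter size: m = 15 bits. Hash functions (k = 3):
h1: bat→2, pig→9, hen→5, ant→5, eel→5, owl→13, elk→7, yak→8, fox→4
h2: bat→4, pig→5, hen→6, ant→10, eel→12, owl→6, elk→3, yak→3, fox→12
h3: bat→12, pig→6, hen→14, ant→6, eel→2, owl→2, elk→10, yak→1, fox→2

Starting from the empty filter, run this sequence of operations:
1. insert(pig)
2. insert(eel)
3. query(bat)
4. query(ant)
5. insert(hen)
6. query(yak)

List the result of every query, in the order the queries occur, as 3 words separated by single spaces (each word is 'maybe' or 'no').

Answer: no no no

Derivation:
Start: bits=000000000000000
Op 1: insert pig -> sets bits 5 6 9 -> bits=000001100100000
Op 2: insert eel -> sets bits 2 5 12 -> bits=001001100100100
Op 3: query bat -> checks bit2=1, bit4=0, bit12=1 (has a 0) -> no
Op 4: query ant -> checks bit5=1, bit6=1, bit10=0 (has a 0) -> no
Op 5: insert hen -> sets bits 5 6 14 -> bits=001001100100101
Op 6: query yak -> checks bit1=0, bit3=0, bit8=0 (has a 0) -> no
Query results in order: no no no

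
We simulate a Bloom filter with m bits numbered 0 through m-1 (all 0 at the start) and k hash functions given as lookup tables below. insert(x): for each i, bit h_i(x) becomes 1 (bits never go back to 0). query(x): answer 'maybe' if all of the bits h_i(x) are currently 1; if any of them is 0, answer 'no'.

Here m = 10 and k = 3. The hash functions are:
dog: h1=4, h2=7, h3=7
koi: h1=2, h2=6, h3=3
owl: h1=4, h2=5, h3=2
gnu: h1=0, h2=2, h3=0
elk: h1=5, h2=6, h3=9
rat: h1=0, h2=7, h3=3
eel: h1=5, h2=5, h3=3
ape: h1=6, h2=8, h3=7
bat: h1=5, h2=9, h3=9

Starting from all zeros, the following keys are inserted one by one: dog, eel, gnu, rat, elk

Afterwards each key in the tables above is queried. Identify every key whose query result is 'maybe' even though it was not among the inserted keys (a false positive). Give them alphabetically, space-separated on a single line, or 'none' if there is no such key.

Answer: bat koi owl

Derivation:
Start: bits=0000000000
After insert 'dog': sets bits 4 7 -> bits=0000100100
After insert 'eel': sets bits 3 5 -> bits=0001110100
After insert 'gnu': sets bits 0 2 -> bits=1011110100
After insert 'rat': sets bits 0 3 7 -> bits=1011110100
After insert 'elk': sets bits 5 6 9 -> bits=1011111101
Not inserted: ape bat koi owl — query each against bits=1011111101:
query ape: checks bit6=1, bit7=1, bit8=0 (has a 0) -> no => not a false positive
query bat: checks bit5=1, bit9=1 (all 1) -> maybe => FALSE POSITIVE
query koi: checks bit2=1, bit3=1, bit6=1 (all 1) -> maybe => FALSE POSITIVE
query owl: checks bit2=1, bit4=1, bit5=1 (all 1) -> maybe => FALSE POSITIVE
False positives (alphabetical): bat koi owl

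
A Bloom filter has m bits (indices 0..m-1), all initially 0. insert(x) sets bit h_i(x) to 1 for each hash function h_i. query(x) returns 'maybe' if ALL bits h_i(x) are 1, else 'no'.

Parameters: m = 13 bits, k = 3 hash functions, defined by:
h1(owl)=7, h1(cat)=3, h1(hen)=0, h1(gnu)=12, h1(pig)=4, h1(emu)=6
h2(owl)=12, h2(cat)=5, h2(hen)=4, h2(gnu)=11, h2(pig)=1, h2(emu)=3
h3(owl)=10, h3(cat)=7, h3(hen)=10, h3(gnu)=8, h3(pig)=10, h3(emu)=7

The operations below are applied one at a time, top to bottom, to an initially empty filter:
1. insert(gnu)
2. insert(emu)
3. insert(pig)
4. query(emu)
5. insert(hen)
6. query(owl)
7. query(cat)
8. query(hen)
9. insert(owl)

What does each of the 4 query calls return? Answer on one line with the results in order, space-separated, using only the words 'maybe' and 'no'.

Answer: maybe maybe no maybe

Derivation:
Start: bits=0000000000000
Op 1: insert gnu -> sets bits 8 11 12 -> bits=0000000010011
Op 2: insert emu -> sets bits 3 6 7 -> bits=0001001110011
Op 3: insert pig -> sets bits 1 4 10 -> bits=0101101110111
Op 4: query emu -> checks bit3=1, bit6=1, bit7=1 (all 1) -> maybe
Op 5: insert hen -> sets bits 0 4 10 -> bits=1101101110111
Op 6: query owl -> checks bit7=1, bit10=1, bit12=1 (all 1) -> maybe
Op 7: query cat -> checks bit3=1, bit5=0, bit7=1 (has a 0) -> no
Op 8: query hen -> checks bit0=1, bit4=1, bit10=1 (all 1) -> maybe
Op 9: insert owl -> sets bits 7 10 12 -> bits=1101101110111
Query results in order: maybe maybe no maybe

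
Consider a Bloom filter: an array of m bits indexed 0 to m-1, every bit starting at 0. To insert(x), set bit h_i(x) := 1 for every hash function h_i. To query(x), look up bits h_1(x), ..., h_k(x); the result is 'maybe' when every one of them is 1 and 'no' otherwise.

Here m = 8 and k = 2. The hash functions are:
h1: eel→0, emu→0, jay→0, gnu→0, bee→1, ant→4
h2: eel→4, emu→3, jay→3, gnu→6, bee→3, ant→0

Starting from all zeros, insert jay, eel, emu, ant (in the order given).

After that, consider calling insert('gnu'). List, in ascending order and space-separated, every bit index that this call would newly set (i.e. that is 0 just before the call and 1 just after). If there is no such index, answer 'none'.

Answer: 6

Derivation:
Start: bits=00000000
After insert 'jay': sets bits 0 3 -> bits=10010000
After insert 'eel': sets bits 0 4 -> bits=10011000
After insert 'emu': sets bits 0 3 -> bits=10011000
After insert 'ant': sets bits 0 4 -> bits=10011000
insert 'gnu' would touch bits 0 6; currently bit0=1, bit6=0
Bits that are 0 among those (would change 0->1): 6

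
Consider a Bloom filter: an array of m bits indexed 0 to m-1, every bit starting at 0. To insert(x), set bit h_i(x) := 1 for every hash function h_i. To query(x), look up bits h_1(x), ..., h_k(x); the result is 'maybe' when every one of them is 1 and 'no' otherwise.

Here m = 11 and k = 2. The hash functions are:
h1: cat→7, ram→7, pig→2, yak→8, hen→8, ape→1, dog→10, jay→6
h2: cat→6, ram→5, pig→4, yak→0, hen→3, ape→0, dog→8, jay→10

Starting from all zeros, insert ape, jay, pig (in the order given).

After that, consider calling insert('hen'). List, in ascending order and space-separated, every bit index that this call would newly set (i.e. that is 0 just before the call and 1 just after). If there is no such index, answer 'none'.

Answer: 3 8

Derivation:
Start: bits=00000000000
After insert 'ape': sets bits 0 1 -> bits=11000000000
After insert 'jay': sets bits 6 10 -> bits=11000010001
After insert 'pig': sets bits 2 4 -> bits=11101010001
insert 'hen' would touch bits 3 8; currently bit3=0, bit8=0
Bits that are 0 among those (would change 0->1): 3 8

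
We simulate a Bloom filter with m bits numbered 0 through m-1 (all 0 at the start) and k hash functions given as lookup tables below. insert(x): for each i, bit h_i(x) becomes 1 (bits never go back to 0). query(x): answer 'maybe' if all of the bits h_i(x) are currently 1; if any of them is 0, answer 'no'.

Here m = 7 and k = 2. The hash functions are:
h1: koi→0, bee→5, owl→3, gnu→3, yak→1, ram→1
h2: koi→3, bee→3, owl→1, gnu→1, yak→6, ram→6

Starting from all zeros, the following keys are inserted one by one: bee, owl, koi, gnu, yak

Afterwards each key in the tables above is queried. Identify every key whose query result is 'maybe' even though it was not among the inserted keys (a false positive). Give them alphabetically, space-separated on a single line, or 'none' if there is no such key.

Answer: ram

Derivation:
Start: bits=0000000
After insert 'bee': sets bits 3 5 -> bits=0001010
After insert 'owl': sets bits 1 3 -> bits=0101010
After insert 'koi': sets bits 0 3 -> bits=1101010
After insert 'gnu': sets bits 1 3 -> bits=1101010
After insert 'yak': sets bits 1 6 -> bits=1101011
Not inserted: ram — query each against bits=1101011:
query ram: checks bit1=1, bit6=1 (all 1) -> maybe => FALSE POSITIVE
False positives (alphabetical): ram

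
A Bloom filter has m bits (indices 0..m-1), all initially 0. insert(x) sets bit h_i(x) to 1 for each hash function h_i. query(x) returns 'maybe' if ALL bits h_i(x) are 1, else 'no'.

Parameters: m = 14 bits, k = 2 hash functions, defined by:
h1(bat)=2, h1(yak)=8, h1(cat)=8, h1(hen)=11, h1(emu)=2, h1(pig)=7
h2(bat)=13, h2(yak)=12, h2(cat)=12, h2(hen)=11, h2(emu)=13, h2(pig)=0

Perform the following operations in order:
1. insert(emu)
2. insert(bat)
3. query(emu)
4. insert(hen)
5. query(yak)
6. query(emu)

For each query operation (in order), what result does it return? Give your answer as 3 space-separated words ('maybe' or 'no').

Answer: maybe no maybe

Derivation:
Start: bits=00000000000000
Op 1: insert emu -> sets bits 2 13 -> bits=00100000000001
Op 2: insert bat -> sets bits 2 13 -> bits=00100000000001
Op 3: query emu -> checks bit2=1, bit13=1 (all 1) -> maybe
Op 4: insert hen -> sets bits 11 -> bits=00100000000101
Op 5: query yak -> checks bit8=0, bit12=0 (has a 0) -> no
Op 6: query emu -> checks bit2=1, bit13=1 (all 1) -> maybe
Query results in order: maybe no maybe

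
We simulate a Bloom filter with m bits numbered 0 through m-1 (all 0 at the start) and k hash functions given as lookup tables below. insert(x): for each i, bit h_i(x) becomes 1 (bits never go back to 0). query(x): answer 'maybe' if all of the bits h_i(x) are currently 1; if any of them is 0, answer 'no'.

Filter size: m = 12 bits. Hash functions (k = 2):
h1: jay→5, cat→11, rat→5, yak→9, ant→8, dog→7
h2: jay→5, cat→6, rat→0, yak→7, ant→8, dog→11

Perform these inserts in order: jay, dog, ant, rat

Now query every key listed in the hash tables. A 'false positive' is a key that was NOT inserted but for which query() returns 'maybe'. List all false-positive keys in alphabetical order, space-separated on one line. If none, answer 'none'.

Answer: none

Derivation:
Start: bits=000000000000
After insert 'jay': sets bits 5 -> bits=000001000000
After insert 'dog': sets bits 7 11 -> bits=000001010001
After insert 'ant': sets bits 8 -> bits=000001011001
After insert 'rat': sets bits 0 5 -> bits=100001011001
Not inserted: cat yak — query each against bits=100001011001:
query cat: checks bit6=0, bit11=1 (has a 0) -> no => not a false positive
query yak: checks bit7=1, bit9=0 (has a 0) -> no => not a false positive
False positives (alphabetical): none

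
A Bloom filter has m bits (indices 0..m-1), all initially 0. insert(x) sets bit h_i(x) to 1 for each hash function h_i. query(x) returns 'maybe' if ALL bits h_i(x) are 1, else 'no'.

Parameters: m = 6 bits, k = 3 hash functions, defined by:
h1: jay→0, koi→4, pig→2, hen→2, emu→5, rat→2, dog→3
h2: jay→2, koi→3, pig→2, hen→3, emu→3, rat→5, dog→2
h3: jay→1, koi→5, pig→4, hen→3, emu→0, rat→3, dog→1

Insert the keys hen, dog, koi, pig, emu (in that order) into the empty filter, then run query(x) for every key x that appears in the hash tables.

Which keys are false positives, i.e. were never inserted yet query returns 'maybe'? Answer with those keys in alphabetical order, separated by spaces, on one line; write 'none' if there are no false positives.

Start: bits=000000
After insert 'hen': sets bits 2 3 -> bits=001100
After insert 'dog': sets bits 1 2 3 -> bits=011100
After insert 'koi': sets bits 3 4 5 -> bits=011111
After insert 'pig': sets bits 2 4 -> bits=011111
After insert 'emu': sets bits 0 3 5 -> bits=111111
Not inserted: jay rat — query each against bits=111111:
query jay: checks bit0=1, bit1=1, bit2=1 (all 1) -> maybe => FALSE POSITIVE
query rat: checks bit2=1, bit3=1, bit5=1 (all 1) -> maybe => FALSE POSITIVE
False positives (alphabetical): jay rat

Answer: jay rat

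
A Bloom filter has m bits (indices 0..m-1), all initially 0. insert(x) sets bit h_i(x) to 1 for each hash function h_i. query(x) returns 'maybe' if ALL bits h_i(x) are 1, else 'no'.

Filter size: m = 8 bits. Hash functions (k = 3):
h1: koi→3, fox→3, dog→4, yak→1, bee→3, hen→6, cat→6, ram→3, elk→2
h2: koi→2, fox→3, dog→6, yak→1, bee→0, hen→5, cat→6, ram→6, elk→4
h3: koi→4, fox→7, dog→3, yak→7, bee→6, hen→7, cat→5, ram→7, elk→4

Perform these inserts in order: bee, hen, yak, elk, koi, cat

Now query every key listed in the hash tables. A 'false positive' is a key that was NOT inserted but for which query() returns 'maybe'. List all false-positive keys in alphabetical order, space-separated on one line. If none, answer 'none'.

Start: bits=00000000
After insert 'bee': sets bits 0 3 6 -> bits=10010010
After insert 'hen': sets bits 5 6 7 -> bits=10010111
After insert 'yak': sets bits 1 7 -> bits=11010111
After insert 'elk': sets bits 2 4 -> bits=11111111
After insert 'koi': sets bits 2 3 4 -> bits=11111111
After insert 'cat': sets bits 5 6 -> bits=11111111
Not inserted: dog fox ram — query each against bits=11111111:
query dog: checks bit3=1, bit4=1, bit6=1 (all 1) -> maybe => FALSE POSITIVE
query fox: checks bit3=1, bit7=1 (all 1) -> maybe => FALSE POSITIVE
query ram: checks bit3=1, bit6=1, bit7=1 (all 1) -> maybe => FALSE POSITIVE
False positives (alphabetical): dog fox ram

Answer: dog fox ram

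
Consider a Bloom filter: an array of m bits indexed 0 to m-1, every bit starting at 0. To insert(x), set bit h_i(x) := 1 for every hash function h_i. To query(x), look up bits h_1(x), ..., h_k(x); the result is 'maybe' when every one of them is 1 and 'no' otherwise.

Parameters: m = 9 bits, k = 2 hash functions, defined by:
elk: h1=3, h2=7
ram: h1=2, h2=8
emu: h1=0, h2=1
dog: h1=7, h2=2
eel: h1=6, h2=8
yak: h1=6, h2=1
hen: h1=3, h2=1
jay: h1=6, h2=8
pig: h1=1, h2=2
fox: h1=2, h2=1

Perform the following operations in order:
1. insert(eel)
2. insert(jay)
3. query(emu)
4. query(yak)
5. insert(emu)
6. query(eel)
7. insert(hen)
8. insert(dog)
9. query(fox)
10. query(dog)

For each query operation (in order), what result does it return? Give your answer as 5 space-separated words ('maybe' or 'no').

Start: bits=000000000
Op 1: insert eel -> sets bits 6 8 -> bits=000000101
Op 2: insert jay -> sets bits 6 8 -> bits=000000101
Op 3: query emu -> checks bit0=0, bit1=0 (has a 0) -> no
Op 4: query yak -> checks bit1=0, bit6=1 (has a 0) -> no
Op 5: insert emu -> sets bits 0 1 -> bits=110000101
Op 6: query eel -> checks bit6=1, bit8=1 (all 1) -> maybe
Op 7: insert hen -> sets bits 1 3 -> bits=110100101
Op 8: insert dog -> sets bits 2 7 -> bits=111100111
Op 9: query fox -> checks bit1=1, bit2=1 (all 1) -> maybe
Op 10: query dog -> checks bit2=1, bit7=1 (all 1) -> maybe
Query results in order: no no maybe maybe maybe

Answer: no no maybe maybe maybe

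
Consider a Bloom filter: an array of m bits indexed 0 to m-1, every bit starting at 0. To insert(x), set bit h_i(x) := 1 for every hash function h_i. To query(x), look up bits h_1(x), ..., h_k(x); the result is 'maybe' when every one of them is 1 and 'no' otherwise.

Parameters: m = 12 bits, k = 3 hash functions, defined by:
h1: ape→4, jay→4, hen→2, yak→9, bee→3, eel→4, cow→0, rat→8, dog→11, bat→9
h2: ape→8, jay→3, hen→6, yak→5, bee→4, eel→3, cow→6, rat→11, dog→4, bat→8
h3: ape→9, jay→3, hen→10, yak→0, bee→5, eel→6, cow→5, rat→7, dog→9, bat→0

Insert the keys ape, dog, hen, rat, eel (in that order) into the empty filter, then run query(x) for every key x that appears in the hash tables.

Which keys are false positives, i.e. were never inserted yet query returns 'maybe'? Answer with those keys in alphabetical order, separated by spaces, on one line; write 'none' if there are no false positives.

Answer: jay

Derivation:
Start: bits=000000000000
After insert 'ape': sets bits 4 8 9 -> bits=000010001100
After insert 'dog': sets bits 4 9 11 -> bits=000010001101
After insert 'hen': sets bits 2 6 10 -> bits=001010101111
After insert 'rat': sets bits 7 8 11 -> bits=001010111111
After insert 'eel': sets bits 3 4 6 -> bits=001110111111
Not inserted: bat bee cow jay yak — query each against bits=001110111111:
query bat: checks bit0=0, bit8=1, bit9=1 (has a 0) -> no => not a false positive
query bee: checks bit3=1, bit4=1, bit5=0 (has a 0) -> no => not a false positive
query cow: checks bit0=0, bit5=0, bit6=1 (has a 0) -> no => not a false positive
query jay: checks bit3=1, bit4=1 (all 1) -> maybe => FALSE POSITIVE
query yak: checks bit0=0, bit5=0, bit9=1 (has a 0) -> no => not a false positive
False positives (alphabetical): jay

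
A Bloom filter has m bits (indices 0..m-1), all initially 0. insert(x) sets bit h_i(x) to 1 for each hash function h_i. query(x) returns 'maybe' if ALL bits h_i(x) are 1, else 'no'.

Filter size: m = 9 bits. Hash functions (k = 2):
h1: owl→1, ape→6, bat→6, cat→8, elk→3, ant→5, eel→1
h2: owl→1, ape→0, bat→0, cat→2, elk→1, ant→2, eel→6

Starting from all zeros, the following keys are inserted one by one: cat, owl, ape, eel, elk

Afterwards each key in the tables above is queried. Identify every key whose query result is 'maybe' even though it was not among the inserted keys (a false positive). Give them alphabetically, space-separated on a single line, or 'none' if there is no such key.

Answer: bat

Derivation:
Start: bits=000000000
After insert 'cat': sets bits 2 8 -> bits=001000001
After insert 'owl': sets bits 1 -> bits=011000001
After insert 'ape': sets bits 0 6 -> bits=111000101
After insert 'eel': sets bits 1 6 -> bits=111000101
After insert 'elk': sets bits 1 3 -> bits=111100101
Not inserted: ant bat — query each against bits=111100101:
query ant: checks bit2=1, bit5=0 (has a 0) -> no => not a false positive
query bat: checks bit0=1, bit6=1 (all 1) -> maybe => FALSE POSITIVE
False positives (alphabetical): bat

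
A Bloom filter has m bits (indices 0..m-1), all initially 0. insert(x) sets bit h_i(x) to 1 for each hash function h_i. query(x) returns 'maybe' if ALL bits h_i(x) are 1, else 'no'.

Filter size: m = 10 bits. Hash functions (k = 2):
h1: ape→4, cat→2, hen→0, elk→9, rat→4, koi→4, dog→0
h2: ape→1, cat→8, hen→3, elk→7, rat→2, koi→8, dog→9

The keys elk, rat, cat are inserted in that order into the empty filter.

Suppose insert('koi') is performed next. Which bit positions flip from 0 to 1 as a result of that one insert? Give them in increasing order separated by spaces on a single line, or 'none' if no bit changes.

Answer: none

Derivation:
Start: bits=0000000000
After insert 'elk': sets bits 7 9 -> bits=0000000101
After insert 'rat': sets bits 2 4 -> bits=0010100101
After insert 'cat': sets bits 2 8 -> bits=0010100111
insert 'koi' would touch bits 4 8; currently bit4=1, bit8=1
Bits that are 0 among those (would change 0->1): none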